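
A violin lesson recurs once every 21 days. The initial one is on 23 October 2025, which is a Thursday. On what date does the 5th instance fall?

15 January 2026

The 5th occurrence is 4 intervals after the first: 4 × 21 = 84 days after 23 October 2025.
October has 31 days — 8 days to the end of October leaves 76.
November has 30 days (46 left).
December has 31 days (15 left).
15 days into January → 15 January 2026.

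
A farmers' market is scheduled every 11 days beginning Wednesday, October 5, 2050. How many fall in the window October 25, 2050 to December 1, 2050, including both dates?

Occurrences land 11·i days after October 5, 2050 for i = 0, 1, 2, …
October 25, 2050 is 20 days after the start; 20 ÷ 11 = 1 remainder 9; since the remainder is 9, round up to i = 2. First occurrence in the window: #3 on October 27, 2050 (2×11 = 22 days in).
December 1, 2050 is 57 days after the start; 57 ÷ 11 = 5 remainder 2. Last occurrence in the window: #6 on November 29, 2050.
Occurrences #3 through #6: 4 in total.

4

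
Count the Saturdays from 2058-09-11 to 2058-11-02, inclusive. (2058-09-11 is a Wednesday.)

8

2058-09-11 is a Wednesday; the first Saturday on or after it is 2058-09-14 (3 days later).
From 2058-09-14 to 2058-11-02: 16 + 31 + 2 = 49 days (rest of September, October, November).
49 ÷ 7 = 7 full weeks with remainder 0, so 7 more Saturdays after the first → 8.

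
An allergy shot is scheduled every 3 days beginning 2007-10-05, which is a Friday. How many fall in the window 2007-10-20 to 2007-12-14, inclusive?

19

Occurrences land 3·i days after 2007-10-05 for i = 0, 1, 2, …
2007-10-20 is 15 days after the start; 15 ÷ 3 = 5 remainder 0. First occurrence in the window: #6 on 2007-10-20 (5×3 = 15 days in).
2007-12-14 is 70 days after the start; 70 ÷ 3 = 23 remainder 1. Last occurrence in the window: #24 on 2007-12-13.
Occurrences #6 through #24: 19 in total.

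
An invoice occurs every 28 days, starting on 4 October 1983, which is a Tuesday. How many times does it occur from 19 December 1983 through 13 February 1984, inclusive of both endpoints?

Occurrences land 28·i days after 4 October 1983 for i = 0, 1, 2, …
19 December 1983 is 76 days after the start; 76 ÷ 28 = 2 remainder 20; since the remainder is 20, round up to i = 3. First occurrence in the window: #4 on 27 December 1983 (3×28 = 84 days in).
13 February 1984 is 132 days after the start; 132 ÷ 28 = 4 remainder 20. Last occurrence in the window: #5 on 24 January 1984.
Occurrences #4 through #5: 2 in total.

2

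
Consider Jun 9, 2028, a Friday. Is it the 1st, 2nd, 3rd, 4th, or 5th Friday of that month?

Day 9 falls in week ⌈9/7⌉ of the month.
Days 1–7 hold the 1st Friday, 8–14 the 2nd, 15–21 the 3rd, 22–28 the 4th, 29–31 the 5th.
9 is in the range for the 2nd.

2nd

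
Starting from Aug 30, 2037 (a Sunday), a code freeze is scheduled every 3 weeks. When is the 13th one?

The 13th occurrence is 12 intervals after the first: 12 × 21 = 252 days after Aug 30, 2037.
Aug has 31 days — 1 day to the end of Aug leaves 251.
Sep has 30 days (221 left).
Oct has 31 days (190 left).
Nov has 30 days (160 left).
Dec has 31 days (129 left).
Jan has 31 days (98 left).
Feb has 28 days (70 left).
Mar has 31 days (39 left).
Apr has 30 days (9 left).
9 days into May → May 9, 2038.

May 9, 2038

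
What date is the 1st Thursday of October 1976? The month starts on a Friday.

October 1976 begins on a Friday, so the first Thursday is October 7 (6 days later).

1976-10-07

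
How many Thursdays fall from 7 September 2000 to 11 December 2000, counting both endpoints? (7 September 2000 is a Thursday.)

14

7 September 2000 is a Thursday; the first Thursday on or after it is 7 September 2000.
From 7 September 2000 to 11 December 2000: 23 + 31 + 30 + 11 = 95 days (rest of September, October, November, December).
95 ÷ 7 = 13 full weeks with remainder 4, so 13 more Thursdays after the first → 14.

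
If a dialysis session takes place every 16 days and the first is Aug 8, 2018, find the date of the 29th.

The 29th occurrence is 28 intervals after the first: 28 × 16 = 448 days after Aug 8, 2018.
Aug has 31 days — 23 days to the end of Aug leaves 425.
From end of Aug to end of 2018 is 122 days (303 left).
Jan has 31 days (272 left).
Feb has 28 days (244 left).
Mar has 31 days (213 left).
Apr has 30 days (183 left).
May has 31 days (152 left).
Jun has 30 days (122 left).
Jul has 31 days (91 left).
Aug has 31 days (60 left).
Sep has 30 days (30 left).
30 days into Oct → Oct 30, 2019.

Oct 30, 2019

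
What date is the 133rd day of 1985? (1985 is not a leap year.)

May 13, 1985

January has 31 days (133 − 31 = 102 remain).
February has 28 days (102 − 28 = 74 remain).
March has 31 days (74 − 31 = 43 remain).
April has 30 days (43 − 30 = 13 remain).
13 into May → May 13.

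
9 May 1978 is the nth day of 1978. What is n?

Days in months before May: 31 + 28 + 31 + 30 = 120.
Plus 9 days into May → day 129.

129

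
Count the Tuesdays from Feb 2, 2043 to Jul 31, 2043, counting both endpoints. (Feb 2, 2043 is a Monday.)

26

Feb 2, 2043 is a Monday; the first Tuesday on or after it is Feb 3, 2043 (1 day later).
From Feb 3, 2043 to Jul 31, 2043: 25 + 31 + 30 + 31 + 30 + 31 = 178 days (rest of Feb, Mar, Apr, May, Jun, Jul).
178 ÷ 7 = 25 full weeks with remainder 3, so 25 more Tuesdays after the first → 26.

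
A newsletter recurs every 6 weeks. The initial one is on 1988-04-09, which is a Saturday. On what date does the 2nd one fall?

1988-05-21

The 2nd occurrence is 1 interval after the first: 1 × 42 = 42 days after 1988-04-09.
April has 30 days — 21 days to the end of April leaves 21.
21 days into May → 1988-05-21.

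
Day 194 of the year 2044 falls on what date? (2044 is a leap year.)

Jan has 31 days (194 − 31 = 163 remain).
Feb has 29 days (163 − 29 = 134 remain).
Mar has 31 days (134 − 31 = 103 remain).
Apr has 30 days (103 − 30 = 73 remain).
May has 31 days (73 − 31 = 42 remain).
Jun has 30 days (42 − 30 = 12 remain).
12 into Jul → Jul 12.

Jul 12, 2044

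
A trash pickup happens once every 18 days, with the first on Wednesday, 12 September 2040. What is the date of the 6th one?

11 December 2040

The 6th occurrence is 5 intervals after the first: 5 × 18 = 90 days after 12 September 2040.
September has 30 days — 18 days to the end of September leaves 72.
October has 31 days (41 left).
November has 30 days (11 left).
11 days into December → 11 December 2040.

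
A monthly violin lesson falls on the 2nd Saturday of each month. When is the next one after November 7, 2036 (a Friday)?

November 8, 2036

November 2036 starts on a Saturday; its first Saturday is the 1st, so the 2nd Saturday is the 8th — November 8, 2036.
November 8, 2036 is after November 7, 2036, so that is the next one.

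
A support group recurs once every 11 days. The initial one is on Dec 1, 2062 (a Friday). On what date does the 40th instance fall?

The 40th occurrence is 39 intervals after the first: 39 × 11 = 429 days after Dec 1, 2062.
Dec has 31 days — 30 days to the end of Dec leaves 399.
Jan has 31 days (368 left).
Feb has 28 days (340 left).
Mar has 31 days (309 left).
Apr has 30 days (279 left).
May has 31 days (248 left).
Jun has 30 days (218 left).
Jul has 31 days (187 left).
Aug has 31 days (156 left).
Sep has 30 days (126 left).
Oct has 31 days (95 left).
Nov has 30 days (65 left).
Dec has 31 days (34 left).
Jan has 31 days (3 left).
3 days into Feb → Feb 3, 2064.

Feb 3, 2064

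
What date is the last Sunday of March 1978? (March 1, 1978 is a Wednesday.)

1978-03-26

March 1978 begins on a Wednesday, so the first Sunday is March 5 (4 days later).
March 1978 has 31 days. Adding weeks: 5, 12, 19, 26 — the last one ≤ 31 is the 26th.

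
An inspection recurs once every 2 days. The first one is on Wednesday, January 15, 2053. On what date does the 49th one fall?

April 21, 2053

The 49th occurrence is 48 intervals after the first: 48 × 2 = 96 days after January 15, 2053.
January has 31 days — 16 days to the end of January leaves 80.
February has 28 days (52 left).
March has 31 days (21 left).
21 days into April → April 21, 2053.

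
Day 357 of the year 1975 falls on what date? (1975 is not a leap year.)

Jan has 31 days (357 − 31 = 326 remain).
Feb has 28 days (326 − 28 = 298 remain).
Mar has 31 days (298 − 31 = 267 remain).
Apr has 30 days (267 − 30 = 237 remain).
May has 31 days (237 − 31 = 206 remain).
Jun has 30 days (206 − 30 = 176 remain).
Jul has 31 days (176 − 31 = 145 remain).
Aug has 31 days (145 − 31 = 114 remain).
Sep has 30 days (114 − 30 = 84 remain).
Oct has 31 days (84 − 31 = 53 remain).
Nov has 30 days (53 − 30 = 23 remain).
23 into Dec → Dec 23.

Dec 23, 1975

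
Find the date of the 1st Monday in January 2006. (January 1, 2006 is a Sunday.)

January 2006 begins on a Sunday, so the first Monday is January 2 (1 day later).

2 January 2006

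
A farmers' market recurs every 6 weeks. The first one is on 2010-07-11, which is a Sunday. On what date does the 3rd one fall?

2010-10-03

The 3rd occurrence is 2 intervals after the first: 2 × 42 = 84 days after 2010-07-11.
July has 31 days — 20 days to the end of July leaves 64.
August has 31 days (33 left).
September has 30 days (3 left).
3 days into October → 2010-10-03.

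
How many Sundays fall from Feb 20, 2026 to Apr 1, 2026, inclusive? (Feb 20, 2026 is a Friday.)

6

Feb 20, 2026 is a Friday; the first Sunday on or after it is Feb 22, 2026 (2 days later).
From Feb 22, 2026 to Apr 1, 2026: 6 + 31 + 1 = 38 days (rest of Feb, Mar, Apr).
38 ÷ 7 = 5 full weeks with remainder 3, so 5 more Sundays after the first → 6.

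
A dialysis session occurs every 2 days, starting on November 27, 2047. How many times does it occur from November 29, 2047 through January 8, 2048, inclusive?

21

Occurrences land 2·i days after November 27, 2047 for i = 0, 1, 2, …
November 29, 2047 is 2 days after the start; 2 ÷ 2 = 1 remainder 0. First occurrence in the window: #2 on November 29, 2047 (1×2 = 2 days in).
January 8, 2048 is 42 days after the start; 42 ÷ 2 = 21 remainder 0. Last occurrence in the window: #22 on January 8, 2048.
Occurrences #2 through #22: 21 in total.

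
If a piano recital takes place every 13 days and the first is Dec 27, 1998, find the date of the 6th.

The 6th occurrence is 5 intervals after the first: 5 × 13 = 65 days after Dec 27, 1998.
Dec has 31 days — 4 days to the end of Dec leaves 61.
Jan has 31 days (30 left).
Feb has 28 days (2 left).
2 days into Mar → Mar 2, 1999.

Mar 2, 1999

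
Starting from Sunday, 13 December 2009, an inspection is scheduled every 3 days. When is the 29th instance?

7 March 2010

The 29th occurrence is 28 intervals after the first: 28 × 3 = 84 days after 13 December 2009.
December has 31 days — 18 days to the end of December leaves 66.
January has 31 days (35 left).
February has 28 days (7 left).
7 days into March → 7 March 2010.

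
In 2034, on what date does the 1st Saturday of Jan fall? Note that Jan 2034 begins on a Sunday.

Jan 2034 begins on a Sunday, so the first Saturday is Jan 7 (6 days later).

Jan 7, 2034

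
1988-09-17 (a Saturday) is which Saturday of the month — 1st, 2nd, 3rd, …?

Day 17 falls in week ⌈17/7⌉ of the month.
Days 1–7 hold the 1st Saturday, 8–14 the 2nd, 15–21 the 3rd, 22–28 the 4th, 29–31 the 5th.
17 is in the range for the 3rd.

3rd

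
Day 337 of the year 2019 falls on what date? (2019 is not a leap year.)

January has 31 days (337 − 31 = 306 remain).
February has 28 days (306 − 28 = 278 remain).
March has 31 days (278 − 31 = 247 remain).
April has 30 days (247 − 30 = 217 remain).
May has 31 days (217 − 31 = 186 remain).
June has 30 days (186 − 30 = 156 remain).
July has 31 days (156 − 31 = 125 remain).
August has 31 days (125 − 31 = 94 remain).
September has 30 days (94 − 30 = 64 remain).
October has 31 days (64 − 31 = 33 remain).
November has 30 days (33 − 30 = 3 remain).
3 into December → December 3.

3 December 2019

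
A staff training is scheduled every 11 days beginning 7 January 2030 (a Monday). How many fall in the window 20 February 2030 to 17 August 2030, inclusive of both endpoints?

Occurrences land 11·i days after 7 January 2030 for i = 0, 1, 2, …
20 February 2030 is 44 days after the start; 44 ÷ 11 = 4 remainder 0. First occurrence in the window: #5 on 20 February 2030 (4×11 = 44 days in).
17 August 2030 is 222 days after the start; 222 ÷ 11 = 20 remainder 2. Last occurrence in the window: #21 on 15 August 2030.
Occurrences #5 through #21: 17 in total.

17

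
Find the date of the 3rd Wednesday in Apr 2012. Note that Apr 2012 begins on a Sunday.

Apr 2012 begins on a Sunday, so the first Wednesday is Apr 4 (3 days later).
The 3rd Wednesday is 2 weeks later: 4 + 14 = 18.

Apr 18, 2012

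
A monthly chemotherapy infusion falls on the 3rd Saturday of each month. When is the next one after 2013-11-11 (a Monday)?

2013-11-16

November 2013 starts on a Friday; its first Saturday is the 2nd, so the 3rd Saturday is the 16th — 2013-11-16.
2013-11-16 is after 2013-11-11, so that is the next one.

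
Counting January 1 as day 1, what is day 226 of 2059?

Jan has 31 days (226 − 31 = 195 remain).
Feb has 28 days (195 − 28 = 167 remain).
Mar has 31 days (167 − 31 = 136 remain).
Apr has 30 days (136 − 30 = 106 remain).
May has 31 days (106 − 31 = 75 remain).
Jun has 30 days (75 − 30 = 45 remain).
Jul has 31 days (45 − 31 = 14 remain).
14 into Aug → Aug 14.

Aug 14, 2059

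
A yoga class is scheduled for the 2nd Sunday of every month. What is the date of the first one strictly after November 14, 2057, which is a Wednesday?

December 9, 2057

November 2057 starts on a Thursday; its first Sunday is the 4th, so the 2nd Sunday is the 11th — November 11, 2057.
That is not after November 14, 2057, so look at December 2057.
December 2057 starts on a Saturday; its first Sunday is the 2nd, so the 2nd Sunday is the 9th — December 9, 2057.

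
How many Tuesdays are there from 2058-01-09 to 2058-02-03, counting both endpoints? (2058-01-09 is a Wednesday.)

3

2058-01-09 is a Wednesday; the first Tuesday on or after it is 2058-01-15 (6 days later).
From 2058-01-15 to 2058-02-03: 16 + 3 = 19 days (rest of January, February).
19 ÷ 7 = 2 full weeks with remainder 5, so 2 more Tuesdays after the first → 3.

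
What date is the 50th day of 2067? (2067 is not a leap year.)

Jan has 31 days (50 − 31 = 19 remain).
19 into Feb → Feb 19.

Feb 19, 2067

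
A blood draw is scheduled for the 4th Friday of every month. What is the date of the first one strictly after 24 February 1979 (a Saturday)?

February 1979 starts on a Thursday; its first Friday is the 2nd, so the 4th Friday is the 23rd — 23 February 1979.
That is not after 24 February 1979, so look at March 1979.
March 1979 starts on a Thursday; its first Friday is the 2nd, so the 4th Friday is the 23rd — 23 March 1979.

23 March 1979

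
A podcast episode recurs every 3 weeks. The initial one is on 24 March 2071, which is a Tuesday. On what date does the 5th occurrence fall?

The 5th occurrence is 4 intervals after the first: 4 × 21 = 84 days after 24 March 2071.
March has 31 days — 7 days to the end of March leaves 77.
April has 30 days (47 left).
May has 31 days (16 left).
16 days into June → 16 June 2071.

16 June 2071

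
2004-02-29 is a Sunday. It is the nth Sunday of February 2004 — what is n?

Day 29 falls in week ⌈29/7⌉ of the month.
Days 1–7 hold the 1st Sunday, 8–14 the 2nd, 15–21 the 3rd, 22–28 the 4th, 29–31 the 5th.
29 is in the range for the 5th.

5th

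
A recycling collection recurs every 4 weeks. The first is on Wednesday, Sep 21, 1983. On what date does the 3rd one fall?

Nov 16, 1983

The 3rd occurrence is 2 intervals after the first: 2 × 28 = 56 days after Sep 21, 1983.
Sep has 30 days — 9 days to the end of Sep leaves 47.
Oct has 31 days (16 left).
16 days into Nov → Nov 16, 1983.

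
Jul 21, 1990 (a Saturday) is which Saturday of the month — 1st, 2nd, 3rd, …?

Day 21 falls in week ⌈21/7⌉ of the month.
Days 1–7 hold the 1st Saturday, 8–14 the 2nd, 15–21 the 3rd, 22–28 the 4th, 29–31 the 5th.
21 is in the range for the 3rd.

3rd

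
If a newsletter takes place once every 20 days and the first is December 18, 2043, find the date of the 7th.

April 16, 2044

The 7th occurrence is 6 intervals after the first: 6 × 20 = 120 days after December 18, 2043.
December has 31 days — 13 days to the end of December leaves 107.
January has 31 days (76 left).
February has 29 days (47 left).
March has 31 days (16 left).
16 days into April → April 16, 2044.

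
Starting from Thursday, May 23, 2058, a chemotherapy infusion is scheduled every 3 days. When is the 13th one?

The 13th occurrence is 12 intervals after the first: 12 × 3 = 36 days after May 23, 2058.
May has 31 days — 8 days to the end of May leaves 28.
28 days into June → June 28, 2058.

June 28, 2058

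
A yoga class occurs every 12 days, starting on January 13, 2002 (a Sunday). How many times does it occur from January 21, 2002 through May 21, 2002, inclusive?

10

Occurrences land 12·i days after January 13, 2002 for i = 0, 1, 2, …
January 21, 2002 is 8 days after the start; 8 ÷ 12 = 0 remainder 8; since the remainder is 8, round up to i = 1. First occurrence in the window: #2 on January 25, 2002 (1×12 = 12 days in).
May 21, 2002 is 128 days after the start; 128 ÷ 12 = 10 remainder 8. Last occurrence in the window: #11 on May 13, 2002.
Occurrences #2 through #11: 10 in total.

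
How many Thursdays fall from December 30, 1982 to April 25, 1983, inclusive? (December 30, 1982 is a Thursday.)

December 30, 1982 is a Thursday; the first Thursday on or after it is December 30, 1982.
From December 30, 1982 to April 25, 1983: 1 + 31 + 28 + 31 + 25 = 116 days (rest of December, January, February, March, April).
116 ÷ 7 = 16 full weeks with remainder 4, so 16 more Thursdays after the first → 17.

17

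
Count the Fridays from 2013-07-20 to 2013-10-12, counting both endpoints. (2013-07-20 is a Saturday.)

2013-07-20 is a Saturday; the first Friday on or after it is 2013-07-26 (6 days later).
From 2013-07-26 to 2013-10-12: 5 + 31 + 30 + 12 = 78 days (rest of July, August, September, October).
78 ÷ 7 = 11 full weeks with remainder 1, so 11 more Fridays after the first → 12.

12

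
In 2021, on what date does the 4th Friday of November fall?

November 26, 2021

The first Friday of November 2021 is November 5.
The 4th Friday is 3 weeks later: 5 + 21 = 26.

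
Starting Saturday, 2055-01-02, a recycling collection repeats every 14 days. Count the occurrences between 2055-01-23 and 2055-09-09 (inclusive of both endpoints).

16

Occurrences land 14·i days after 2055-01-02 for i = 0, 1, 2, …
2055-01-23 is 21 days after the start; 21 ÷ 14 = 1 remainder 7; since the remainder is 7, round up to i = 2. First occurrence in the window: #3 on 2055-01-30 (2×14 = 28 days in).
2055-09-09 is 250 days after the start; 250 ÷ 14 = 17 remainder 12. Last occurrence in the window: #18 on 2055-08-28.
Occurrences #3 through #18: 16 in total.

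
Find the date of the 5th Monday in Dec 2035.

Dec 31, 2035

The first Monday of Dec 2035 is Dec 3.
The 5th Monday is 4 weeks later: 3 + 28 = 31.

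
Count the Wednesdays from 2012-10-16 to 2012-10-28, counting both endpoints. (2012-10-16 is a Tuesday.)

2

2012-10-16 is a Tuesday; the first Wednesday on or after it is 2012-10-17 (1 day later).
From 2012-10-17 to 2012-10-28 is 28 − 17 = 11 days.
11 ÷ 7 = 1 full weeks with remainder 4, so 1 more Wednesdays after the first → 2.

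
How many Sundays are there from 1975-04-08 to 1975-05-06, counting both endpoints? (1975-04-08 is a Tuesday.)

1975-04-08 is a Tuesday; the first Sunday on or after it is 1975-04-13 (5 days later).
From 1975-04-13 to 1975-05-06: 17 + 6 = 23 days (rest of April, May).
23 ÷ 7 = 3 full weeks with remainder 2, so 3 more Sundays after the first → 4.

4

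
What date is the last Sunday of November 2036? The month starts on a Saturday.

30 November 2036

November 2036 begins on a Saturday, so the first Sunday is November 2 (1 day later).
November 2036 has 30 days. Adding weeks: 2, 9, 16, 23, 30 — the last one ≤ 30 is the 30th.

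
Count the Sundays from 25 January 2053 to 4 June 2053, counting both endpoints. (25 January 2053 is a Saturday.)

19

25 January 2053 is a Saturday; the first Sunday on or after it is 26 January 2053 (1 day later).
From 26 January 2053 to 4 June 2053: 5 + 28 + 31 + 30 + 31 + 4 = 129 days (rest of January, February, March, April, May, June).
129 ÷ 7 = 18 full weeks with remainder 3, so 18 more Sundays after the first → 19.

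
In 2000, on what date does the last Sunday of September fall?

The first Sunday of September 2000 is September 3.
September 2000 has 30 days. Adding weeks: 3, 10, 17, 24 — the last one ≤ 30 is the 24th.

2000-09-24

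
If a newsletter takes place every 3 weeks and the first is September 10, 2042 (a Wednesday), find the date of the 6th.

The 6th occurrence is 5 intervals after the first: 5 × 21 = 105 days after September 10, 2042.
September has 30 days — 20 days to the end of September leaves 85.
October has 31 days (54 left).
November has 30 days (24 left).
24 days into December → December 24, 2042.

December 24, 2042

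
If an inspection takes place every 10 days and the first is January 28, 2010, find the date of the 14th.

June 7, 2010

The 14th occurrence is 13 intervals after the first: 13 × 10 = 130 days after January 28, 2010.
January has 31 days — 3 days to the end of January leaves 127.
February has 28 days (99 left).
March has 31 days (68 left).
April has 30 days (38 left).
May has 31 days (7 left).
7 days into June → June 7, 2010.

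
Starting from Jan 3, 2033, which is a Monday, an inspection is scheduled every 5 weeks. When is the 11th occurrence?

The 11th occurrence is 10 intervals after the first: 10 × 35 = 350 days after Jan 3, 2033.
Jan has 31 days — 28 days to the end of Jan leaves 322.
Feb has 28 days (294 left).
Mar has 31 days (263 left).
Apr has 30 days (233 left).
May has 31 days (202 left).
Jun has 30 days (172 left).
Jul has 31 days (141 left).
Aug has 31 days (110 left).
Sep has 30 days (80 left).
Oct has 31 days (49 left).
Nov has 30 days (19 left).
19 days into Dec → Dec 19, 2033.

Dec 19, 2033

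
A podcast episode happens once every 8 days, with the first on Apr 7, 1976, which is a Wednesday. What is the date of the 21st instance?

Sep 14, 1976

The 21st occurrence is 20 intervals after the first: 20 × 8 = 160 days after Apr 7, 1976.
Apr has 30 days — 23 days to the end of Apr leaves 137.
May has 31 days (106 left).
Jun has 30 days (76 left).
Jul has 31 days (45 left).
Aug has 31 days (14 left).
14 days into Sep → Sep 14, 1976.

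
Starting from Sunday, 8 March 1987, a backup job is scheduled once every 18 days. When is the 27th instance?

18 June 1988

The 27th occurrence is 26 intervals after the first: 26 × 18 = 468 days after 8 March 1987.
March has 31 days — 23 days to the end of March leaves 445.
From end of March to end of 1987 is 275 days (170 left).
January has 31 days (139 left).
February has 29 days (110 left).
March has 31 days (79 left).
April has 30 days (49 left).
May has 31 days (18 left).
18 days into June → 18 June 1988.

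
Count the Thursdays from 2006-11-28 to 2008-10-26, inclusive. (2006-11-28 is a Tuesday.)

2006-11-28 is a Tuesday; the first Thursday on or after it is 2006-11-30 (2 days later).
From 2006-11-30 to 2008-10-26: 31 + 365 + 300 = 696 days (rest of 2006, 2007, to 2008-10-26 in 2008).
696 ÷ 7 = 99 full weeks with remainder 3, so 99 more Thursdays after the first → 100.

100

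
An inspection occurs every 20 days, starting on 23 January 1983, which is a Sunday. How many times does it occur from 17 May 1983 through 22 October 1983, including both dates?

Occurrences land 20·i days after 23 January 1983 for i = 0, 1, 2, …
17 May 1983 is 114 days after the start; 114 ÷ 20 = 5 remainder 14; since the remainder is 14, round up to i = 6. First occurrence in the window: #7 on 23 May 1983 (6×20 = 120 days in).
22 October 1983 is 272 days after the start; 272 ÷ 20 = 13 remainder 12. Last occurrence in the window: #14 on 10 October 1983.
Occurrences #7 through #14: 8 in total.

8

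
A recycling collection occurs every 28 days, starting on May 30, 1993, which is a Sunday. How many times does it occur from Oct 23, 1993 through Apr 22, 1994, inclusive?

6

Occurrences land 28·i days after May 30, 1993 for i = 0, 1, 2, …
Oct 23, 1993 is 146 days after the start; 146 ÷ 28 = 5 remainder 6; since the remainder is 6, round up to i = 6. First occurrence in the window: #7 on Nov 14, 1993 (6×28 = 168 days in).
Apr 22, 1994 is 327 days after the start; 327 ÷ 28 = 11 remainder 19. Last occurrence in the window: #12 on Apr 3, 1994.
Occurrences #7 through #12: 6 in total.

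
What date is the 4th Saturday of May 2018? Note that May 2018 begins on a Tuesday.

2018-05-26

May 2018 begins on a Tuesday, so the first Saturday is May 5 (4 days later).
The 4th Saturday is 3 weeks later: 5 + 21 = 26.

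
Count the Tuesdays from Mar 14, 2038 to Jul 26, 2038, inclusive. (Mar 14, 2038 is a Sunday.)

Mar 14, 2038 is a Sunday; the first Tuesday on or after it is Mar 16, 2038 (2 days later).
From Mar 16, 2038 to Jul 26, 2038: 15 + 30 + 31 + 30 + 26 = 132 days (rest of Mar, Apr, May, Jun, Jul).
132 ÷ 7 = 18 full weeks with remainder 6, so 18 more Tuesdays after the first → 19.

19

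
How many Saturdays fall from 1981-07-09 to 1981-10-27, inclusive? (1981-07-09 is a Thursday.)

1981-07-09 is a Thursday; the first Saturday on or after it is 1981-07-11 (2 days later).
From 1981-07-11 to 1981-10-27: 20 + 31 + 30 + 27 = 108 days (rest of July, August, September, October).
108 ÷ 7 = 15 full weeks with remainder 3, so 15 more Saturdays after the first → 16.

16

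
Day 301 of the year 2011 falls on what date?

Oct 28, 2011

Jan has 31 days (301 − 31 = 270 remain).
Feb has 28 days (270 − 28 = 242 remain).
Mar has 31 days (242 − 31 = 211 remain).
Apr has 30 days (211 − 30 = 181 remain).
May has 31 days (181 − 31 = 150 remain).
Jun has 30 days (150 − 30 = 120 remain).
Jul has 31 days (120 − 31 = 89 remain).
Aug has 31 days (89 − 31 = 58 remain).
Sep has 30 days (58 − 30 = 28 remain).
28 into Oct → Oct 28.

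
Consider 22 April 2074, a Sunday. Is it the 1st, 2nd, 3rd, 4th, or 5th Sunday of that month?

4th

Day 22 falls in week ⌈22/7⌉ of the month.
Days 1–7 hold the 1st Sunday, 8–14 the 2nd, 15–21 the 3rd, 22–28 the 4th, 29–31 the 5th.
22 is in the range for the 4th.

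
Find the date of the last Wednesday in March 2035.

March 2035 begins on a Thursday, so the first Wednesday is March 7 (6 days later).
March 2035 has 31 days. Adding weeks: 7, 14, 21, 28 — the last one ≤ 31 is the 28th.

28 March 2035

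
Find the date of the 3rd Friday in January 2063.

2063-01-19

January 2063 begins on a Monday, so the first Friday is January 5 (4 days later).
The 3rd Friday is 2 weeks later: 5 + 14 = 19.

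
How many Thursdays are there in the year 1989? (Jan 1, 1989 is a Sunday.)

52

Jan 1, 1989 is a Sunday; the first Thursday on or after it is Jan 5, 1989 (4 days later).
From Jan 5, 1989 to Dec 31, 1989: 26 + 28 + 31 + 30 + 31 + 30 + 31 + 31 + 30 + 31 + 30 + 31 = 360 days (rest of Jan, Feb, Mar, Apr, May, Jun, Jul, Aug, Sep, Oct, Nov, Dec).
360 ÷ 7 = 51 full weeks with remainder 3, so 51 more Thursdays after the first → 52.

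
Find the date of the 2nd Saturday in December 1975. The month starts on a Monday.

December 13, 1975

December 1975 begins on a Monday, so the first Saturday is December 6 (5 days later).
The 2nd Saturday is 1 weeks later: 6 + 7 = 13.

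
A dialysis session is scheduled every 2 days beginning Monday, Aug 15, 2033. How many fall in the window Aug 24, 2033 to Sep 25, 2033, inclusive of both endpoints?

Occurrences land 2·i days after Aug 15, 2033 for i = 0, 1, 2, …
Aug 24, 2033 is 9 days after the start; 9 ÷ 2 = 4 remainder 1; since the remainder is 1, round up to i = 5. First occurrence in the window: #6 on Aug 25, 2033 (5×2 = 10 days in).
Sep 25, 2033 is 41 days after the start; 41 ÷ 2 = 20 remainder 1. Last occurrence in the window: #21 on Sep 24, 2033.
Occurrences #6 through #21: 16 in total.

16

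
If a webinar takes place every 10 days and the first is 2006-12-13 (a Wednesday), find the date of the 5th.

2007-01-22

The 5th occurrence is 4 intervals after the first: 4 × 10 = 40 days after 2006-12-13.
December has 31 days — 18 days to the end of December leaves 22.
22 days into January → 2007-01-22.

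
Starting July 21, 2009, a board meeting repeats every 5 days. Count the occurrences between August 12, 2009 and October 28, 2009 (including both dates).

15

Occurrences land 5·i days after July 21, 2009 for i = 0, 1, 2, …
August 12, 2009 is 22 days after the start; 22 ÷ 5 = 4 remainder 2; since the remainder is 2, round up to i = 5. First occurrence in the window: #6 on August 15, 2009 (5×5 = 25 days in).
October 28, 2009 is 99 days after the start; 99 ÷ 5 = 19 remainder 4. Last occurrence in the window: #20 on October 24, 2009.
Occurrences #6 through #20: 15 in total.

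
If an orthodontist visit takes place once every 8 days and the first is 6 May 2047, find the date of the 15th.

26 August 2047

The 15th occurrence is 14 intervals after the first: 14 × 8 = 112 days after 6 May 2047.
May has 31 days — 25 days to the end of May leaves 87.
June has 30 days (57 left).
July has 31 days (26 left).
26 days into August → 26 August 2047.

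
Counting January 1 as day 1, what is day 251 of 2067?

8 September 2067

January has 31 days (251 − 31 = 220 remain).
February has 28 days (220 − 28 = 192 remain).
March has 31 days (192 − 31 = 161 remain).
April has 30 days (161 − 30 = 131 remain).
May has 31 days (131 − 31 = 100 remain).
June has 30 days (100 − 30 = 70 remain).
July has 31 days (70 − 31 = 39 remain).
August has 31 days (39 − 31 = 8 remain).
8 into September → September 8.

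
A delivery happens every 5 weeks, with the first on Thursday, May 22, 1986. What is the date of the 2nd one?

The 2nd occurrence is 1 interval after the first: 1 × 35 = 35 days after May 22, 1986.
May has 31 days — 9 days to the end of May leaves 26.
26 days into June → June 26, 1986.

June 26, 1986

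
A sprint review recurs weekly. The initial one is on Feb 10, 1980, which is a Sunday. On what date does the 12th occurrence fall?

The 12th occurrence is 11 intervals after the first: 11 × 7 = 77 days after Feb 10, 1980.
Feb has 29 days — 19 days to the end of Feb leaves 58.
Mar has 31 days (27 left).
27 days into Apr → Apr 27, 1980.

Apr 27, 1980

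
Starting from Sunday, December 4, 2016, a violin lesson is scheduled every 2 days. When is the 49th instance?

The 49th occurrence is 48 intervals after the first: 48 × 2 = 96 days after December 4, 2016.
December has 31 days — 27 days to the end of December leaves 69.
January has 31 days (38 left).
February has 28 days (10 left).
10 days into March → March 10, 2017.

March 10, 2017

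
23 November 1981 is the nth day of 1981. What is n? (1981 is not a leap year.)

327

Days in months before November: 31 + 28 + 31 + 30 + 31 + 30 + 31 + 31 + 30 + 31 = 304.
Plus 23 days into November → day 327.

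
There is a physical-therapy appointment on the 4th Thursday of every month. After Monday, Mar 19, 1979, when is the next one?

Mar 22, 1979

Mar 1979 starts on a Thursday; its first Thursday is the 1st, so the 4th Thursday is the 22nd — Mar 22, 1979.
Mar 22, 1979 is after Mar 19, 1979, so that is the next one.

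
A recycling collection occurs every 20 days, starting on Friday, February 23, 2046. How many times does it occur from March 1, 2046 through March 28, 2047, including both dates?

Occurrences land 20·i days after February 23, 2046 for i = 0, 1, 2, …
March 1, 2046 is 6 days after the start; 6 ÷ 20 = 0 remainder 6; since the remainder is 6, round up to i = 1. First occurrence in the window: #2 on March 15, 2046 (1×20 = 20 days in).
March 28, 2047 is 398 days after the start; 398 ÷ 20 = 19 remainder 18. Last occurrence in the window: #20 on March 10, 2047.
Occurrences #2 through #20: 19 in total.

19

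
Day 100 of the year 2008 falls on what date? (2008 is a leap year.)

January has 31 days (100 − 31 = 69 remain).
February has 29 days (69 − 29 = 40 remain).
March has 31 days (40 − 31 = 9 remain).
9 into April → April 9.

2008-04-09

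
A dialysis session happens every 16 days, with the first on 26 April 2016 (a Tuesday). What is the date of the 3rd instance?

The 3rd occurrence is 2 intervals after the first: 2 × 16 = 32 days after 26 April 2016.
April has 30 days — 4 days to the end of April leaves 28.
28 days into May → 28 May 2016.

28 May 2016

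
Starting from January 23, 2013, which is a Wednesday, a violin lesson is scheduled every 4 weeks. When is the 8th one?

The 8th occurrence is 7 intervals after the first: 7 × 28 = 196 days after January 23, 2013.
January has 31 days — 8 days to the end of January leaves 188.
February has 28 days (160 left).
March has 31 days (129 left).
April has 30 days (99 left).
May has 31 days (68 left).
June has 30 days (38 left).
July has 31 days (7 left).
7 days into August → August 7, 2013.

August 7, 2013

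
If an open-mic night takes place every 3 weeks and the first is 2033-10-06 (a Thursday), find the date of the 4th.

The 4th occurrence is 3 intervals after the first: 3 × 21 = 63 days after 2033-10-06.
October has 31 days — 25 days to the end of October leaves 38.
November has 30 days (8 left).
8 days into December → 2033-12-08.

2033-12-08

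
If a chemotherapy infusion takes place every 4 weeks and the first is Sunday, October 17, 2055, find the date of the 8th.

The 8th occurrence is 7 intervals after the first: 7 × 28 = 196 days after October 17, 2055.
October has 31 days — 14 days to the end of October leaves 182.
November has 30 days (152 left).
December has 31 days (121 left).
January has 31 days (90 left).
February has 29 days (61 left).
March has 31 days (30 left).
30 days into April → April 30, 2056.

April 30, 2056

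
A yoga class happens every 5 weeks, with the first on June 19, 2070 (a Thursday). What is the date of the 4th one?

The 4th occurrence is 3 intervals after the first: 3 × 35 = 105 days after June 19, 2070.
June has 30 days — 11 days to the end of June leaves 94.
July has 31 days (63 left).
August has 31 days (32 left).
September has 30 days (2 left).
2 days into October → October 2, 2070.

October 2, 2070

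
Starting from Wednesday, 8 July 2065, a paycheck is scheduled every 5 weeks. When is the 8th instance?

10 March 2066

The 8th occurrence is 7 intervals after the first: 7 × 35 = 245 days after 8 July 2065.
July has 31 days — 23 days to the end of July leaves 222.
August has 31 days (191 left).
September has 30 days (161 left).
October has 31 days (130 left).
November has 30 days (100 left).
December has 31 days (69 left).
January has 31 days (38 left).
February has 28 days (10 left).
10 days into March → 10 March 2066.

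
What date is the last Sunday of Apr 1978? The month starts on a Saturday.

Apr 1978 begins on a Saturday, so the first Sunday is Apr 2 (1 day later).
Apr 1978 has 30 days. Adding weeks: 2, 9, 16, 23, 30 — the last one ≤ 30 is the 30th.

Apr 30, 1978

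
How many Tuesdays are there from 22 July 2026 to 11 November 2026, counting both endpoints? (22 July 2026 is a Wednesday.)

16

22 July 2026 is a Wednesday; the first Tuesday on or after it is 28 July 2026 (6 days later).
From 28 July 2026 to 11 November 2026: 3 + 31 + 30 + 31 + 11 = 106 days (rest of July, August, September, October, November).
106 ÷ 7 = 15 full weeks with remainder 1, so 15 more Tuesdays after the first → 16.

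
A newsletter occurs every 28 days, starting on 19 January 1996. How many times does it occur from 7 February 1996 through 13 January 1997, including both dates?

12

Occurrences land 28·i days after 19 January 1996 for i = 0, 1, 2, …
7 February 1996 is 19 days after the start; 19 ÷ 28 = 0 remainder 19; since the remainder is 19, round up to i = 1. First occurrence in the window: #2 on 16 February 1996 (1×28 = 28 days in).
13 January 1997 is 360 days after the start; 360 ÷ 28 = 12 remainder 24. Last occurrence in the window: #13 on 20 December 1996.
Occurrences #2 through #13: 12 in total.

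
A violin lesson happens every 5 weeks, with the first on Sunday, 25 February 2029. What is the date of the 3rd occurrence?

The 3rd occurrence is 2 intervals after the first: 2 × 35 = 70 days after 25 February 2029.
February has 28 days — 3 days to the end of February leaves 67.
March has 31 days (36 left).
April has 30 days (6 left).
6 days into May → 6 May 2029.

6 May 2029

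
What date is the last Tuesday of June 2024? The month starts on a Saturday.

June 2024 begins on a Saturday, so the first Tuesday is June 4 (3 days later).
June 2024 has 30 days. Adding weeks: 4, 11, 18, 25 — the last one ≤ 30 is the 25th.

2024-06-25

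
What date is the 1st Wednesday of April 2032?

The first Wednesday of April 2032 is April 7.

2032-04-07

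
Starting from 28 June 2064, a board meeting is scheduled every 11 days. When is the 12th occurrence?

27 October 2064

The 12th occurrence is 11 intervals after the first: 11 × 11 = 121 days after 28 June 2064.
June has 30 days — 2 days to the end of June leaves 119.
July has 31 days (88 left).
August has 31 days (57 left).
September has 30 days (27 left).
27 days into October → 27 October 2064.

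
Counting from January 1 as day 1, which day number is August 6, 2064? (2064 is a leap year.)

Days in months before August: 31 + 29 + 31 + 30 + 31 + 30 + 31 = 213.
Plus 6 days into August → day 219.

219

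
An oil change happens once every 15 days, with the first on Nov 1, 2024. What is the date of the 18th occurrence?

Jul 14, 2025

The 18th occurrence is 17 intervals after the first: 17 × 15 = 255 days after Nov 1, 2024.
Nov has 30 days — 29 days to the end of Nov leaves 226.
Dec has 31 days (195 left).
Jan has 31 days (164 left).
Feb has 28 days (136 left).
Mar has 31 days (105 left).
Apr has 30 days (75 left).
May has 31 days (44 left).
Jun has 30 days (14 left).
14 days into Jul → Jul 14, 2025.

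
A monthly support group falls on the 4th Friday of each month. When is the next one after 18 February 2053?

February 2053 starts on a Saturday; its first Friday is the 7th, so the 4th Friday is the 28th — 28 February 2053.
28 February 2053 is after 18 February 2053, so that is the next one.

28 February 2053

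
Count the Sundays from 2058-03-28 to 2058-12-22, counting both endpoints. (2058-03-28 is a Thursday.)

39

2058-03-28 is a Thursday; the first Sunday on or after it is 2058-03-31 (3 days later).
From 2058-03-31 to 2058-12-22: 0 + 30 + 31 + 30 + 31 + 31 + 30 + 31 + 30 + 22 = 266 days (rest of March, April, May, June, July, August, September, October, November, December).
266 ÷ 7 = 38 full weeks with remainder 0, so 38 more Sundays after the first → 39.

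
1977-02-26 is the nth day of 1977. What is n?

57

Days in months before February: 31 = 31.
Plus 26 days into February → day 57.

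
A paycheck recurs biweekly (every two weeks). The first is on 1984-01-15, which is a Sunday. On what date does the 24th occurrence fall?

The 24th occurrence is 23 intervals after the first: 23 × 14 = 322 days after 1984-01-15.
January has 31 days — 16 days to the end of January leaves 306.
February has 29 days (277 left).
March has 31 days (246 left).
April has 30 days (216 left).
May has 31 days (185 left).
June has 30 days (155 left).
July has 31 days (124 left).
August has 31 days (93 left).
September has 30 days (63 left).
October has 31 days (32 left).
November has 30 days (2 left).
2 days into December → 1984-12-02.

1984-12-02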